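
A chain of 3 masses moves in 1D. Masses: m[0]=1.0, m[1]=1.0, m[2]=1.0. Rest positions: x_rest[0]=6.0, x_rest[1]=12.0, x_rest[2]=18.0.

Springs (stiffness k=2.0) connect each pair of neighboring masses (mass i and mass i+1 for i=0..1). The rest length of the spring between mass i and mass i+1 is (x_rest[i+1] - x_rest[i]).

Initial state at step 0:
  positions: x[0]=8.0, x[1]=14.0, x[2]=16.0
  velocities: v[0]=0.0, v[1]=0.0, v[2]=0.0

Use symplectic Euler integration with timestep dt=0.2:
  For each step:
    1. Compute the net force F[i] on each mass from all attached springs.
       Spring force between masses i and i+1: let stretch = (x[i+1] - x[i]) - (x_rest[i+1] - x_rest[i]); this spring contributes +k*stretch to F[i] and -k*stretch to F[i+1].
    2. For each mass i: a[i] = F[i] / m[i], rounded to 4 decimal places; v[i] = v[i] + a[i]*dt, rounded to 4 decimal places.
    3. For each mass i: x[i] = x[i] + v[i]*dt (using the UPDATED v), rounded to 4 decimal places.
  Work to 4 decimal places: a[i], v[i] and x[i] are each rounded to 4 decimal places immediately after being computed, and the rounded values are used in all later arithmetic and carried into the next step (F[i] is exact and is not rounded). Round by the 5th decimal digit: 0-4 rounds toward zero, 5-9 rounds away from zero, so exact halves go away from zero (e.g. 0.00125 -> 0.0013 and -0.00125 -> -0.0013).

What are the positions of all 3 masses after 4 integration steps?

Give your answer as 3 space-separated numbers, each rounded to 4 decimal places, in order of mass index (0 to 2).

Step 0: x=[8.0000 14.0000 16.0000] v=[0.0000 0.0000 0.0000]
Step 1: x=[8.0000 13.6800 16.3200] v=[0.0000 -1.6000 1.6000]
Step 2: x=[7.9744 13.1168 16.9088] v=[-0.1280 -2.8160 2.9440]
Step 3: x=[7.8802 12.4456 17.6742] v=[-0.4710 -3.3562 3.8272]
Step 4: x=[7.6712 11.8274 18.5014] v=[-1.0448 -3.0909 4.1358]

Answer: 7.6712 11.8274 18.5014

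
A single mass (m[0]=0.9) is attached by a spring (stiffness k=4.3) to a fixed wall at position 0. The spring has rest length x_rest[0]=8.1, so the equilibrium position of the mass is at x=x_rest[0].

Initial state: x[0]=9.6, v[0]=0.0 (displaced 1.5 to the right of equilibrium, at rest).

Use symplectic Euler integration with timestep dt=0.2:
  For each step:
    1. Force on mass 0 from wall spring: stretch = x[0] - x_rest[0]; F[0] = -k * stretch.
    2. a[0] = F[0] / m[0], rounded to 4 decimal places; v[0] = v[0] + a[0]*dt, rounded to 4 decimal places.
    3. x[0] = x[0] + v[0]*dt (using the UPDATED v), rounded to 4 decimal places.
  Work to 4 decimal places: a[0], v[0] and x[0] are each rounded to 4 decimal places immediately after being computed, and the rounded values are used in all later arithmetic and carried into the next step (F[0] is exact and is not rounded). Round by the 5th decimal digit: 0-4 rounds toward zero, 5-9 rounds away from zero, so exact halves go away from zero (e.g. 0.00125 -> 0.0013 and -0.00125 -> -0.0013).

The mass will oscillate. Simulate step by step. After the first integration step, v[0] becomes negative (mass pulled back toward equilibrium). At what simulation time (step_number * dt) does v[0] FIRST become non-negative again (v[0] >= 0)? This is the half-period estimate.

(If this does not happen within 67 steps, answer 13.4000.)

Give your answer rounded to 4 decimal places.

Step 0: x=[9.6000] v=[0.0000]
Step 1: x=[9.3133] v=[-1.4333]
Step 2: x=[8.7948] v=[-2.5927]
Step 3: x=[8.1435] v=[-3.2566]
Step 4: x=[7.4839] v=[-3.2982]
Step 5: x=[6.9420] v=[-2.7095]
Step 6: x=[6.6214] v=[-1.6030]
Step 7: x=[6.5834] v=[-0.1901]
Step 8: x=[6.8352] v=[1.2591]
First v>=0 after going negative at step 8, time=1.6000

Answer: 1.6000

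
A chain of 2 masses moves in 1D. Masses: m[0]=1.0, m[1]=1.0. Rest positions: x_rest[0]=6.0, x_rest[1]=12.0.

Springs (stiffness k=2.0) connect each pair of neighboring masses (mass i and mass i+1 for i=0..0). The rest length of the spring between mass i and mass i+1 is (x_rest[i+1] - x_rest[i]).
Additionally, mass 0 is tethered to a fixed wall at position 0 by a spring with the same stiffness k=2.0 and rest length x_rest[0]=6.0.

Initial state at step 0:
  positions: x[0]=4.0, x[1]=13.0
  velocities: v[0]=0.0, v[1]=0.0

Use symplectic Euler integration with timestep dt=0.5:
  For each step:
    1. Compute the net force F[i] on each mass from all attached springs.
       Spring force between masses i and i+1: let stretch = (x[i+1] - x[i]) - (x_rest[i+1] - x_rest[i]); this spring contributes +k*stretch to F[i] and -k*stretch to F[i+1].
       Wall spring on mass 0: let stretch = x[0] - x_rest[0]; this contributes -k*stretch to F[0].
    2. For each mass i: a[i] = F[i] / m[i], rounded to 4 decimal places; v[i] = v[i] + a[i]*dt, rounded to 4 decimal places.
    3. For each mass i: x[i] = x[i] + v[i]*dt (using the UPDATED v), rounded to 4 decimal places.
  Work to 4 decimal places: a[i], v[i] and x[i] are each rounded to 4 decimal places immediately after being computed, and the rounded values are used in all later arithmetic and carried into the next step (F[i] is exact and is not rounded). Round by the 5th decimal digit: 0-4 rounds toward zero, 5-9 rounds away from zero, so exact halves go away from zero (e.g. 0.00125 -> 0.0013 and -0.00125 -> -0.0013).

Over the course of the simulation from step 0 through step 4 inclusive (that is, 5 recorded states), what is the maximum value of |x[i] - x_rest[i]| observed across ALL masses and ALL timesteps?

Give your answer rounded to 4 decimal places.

Step 0: x=[4.0000 13.0000] v=[0.0000 0.0000]
Step 1: x=[6.5000 11.5000] v=[5.0000 -3.0000]
Step 2: x=[8.2500 10.5000] v=[3.5000 -2.0000]
Step 3: x=[7.0000 11.3750] v=[-2.5000 1.7500]
Step 4: x=[4.4375 13.0625] v=[-5.1250 3.3750]
Max displacement = 2.2500

Answer: 2.2500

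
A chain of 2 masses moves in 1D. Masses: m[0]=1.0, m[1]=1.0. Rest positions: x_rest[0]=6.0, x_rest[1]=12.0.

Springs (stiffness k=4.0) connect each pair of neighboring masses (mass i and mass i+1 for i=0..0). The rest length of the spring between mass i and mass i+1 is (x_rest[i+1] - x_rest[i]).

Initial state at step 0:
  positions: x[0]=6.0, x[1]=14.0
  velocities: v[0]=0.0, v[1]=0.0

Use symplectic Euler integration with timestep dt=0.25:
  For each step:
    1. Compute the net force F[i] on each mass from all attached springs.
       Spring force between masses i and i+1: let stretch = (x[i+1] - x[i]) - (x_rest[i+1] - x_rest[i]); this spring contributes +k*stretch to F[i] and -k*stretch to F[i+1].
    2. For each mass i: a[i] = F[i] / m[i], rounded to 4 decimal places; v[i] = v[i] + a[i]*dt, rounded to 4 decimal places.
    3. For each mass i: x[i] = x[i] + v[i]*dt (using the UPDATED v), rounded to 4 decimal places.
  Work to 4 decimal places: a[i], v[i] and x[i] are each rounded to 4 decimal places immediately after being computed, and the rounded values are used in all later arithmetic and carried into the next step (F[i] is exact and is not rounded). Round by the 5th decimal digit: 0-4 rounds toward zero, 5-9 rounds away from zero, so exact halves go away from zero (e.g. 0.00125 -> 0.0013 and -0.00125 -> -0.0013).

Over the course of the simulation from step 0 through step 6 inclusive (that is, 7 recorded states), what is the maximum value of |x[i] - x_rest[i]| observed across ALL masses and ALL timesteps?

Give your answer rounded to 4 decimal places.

Answer: 2.0625

Derivation:
Step 0: x=[6.0000 14.0000] v=[0.0000 0.0000]
Step 1: x=[6.5000 13.5000] v=[2.0000 -2.0000]
Step 2: x=[7.2500 12.7500] v=[3.0000 -3.0000]
Step 3: x=[7.8750 12.1250] v=[2.5000 -2.5000]
Step 4: x=[8.0625 11.9375] v=[0.7500 -0.7500]
Step 5: x=[7.7188 12.2813] v=[-1.3750 1.3750]
Step 6: x=[7.0157 12.9844] v=[-2.8125 2.8125]
Max displacement = 2.0625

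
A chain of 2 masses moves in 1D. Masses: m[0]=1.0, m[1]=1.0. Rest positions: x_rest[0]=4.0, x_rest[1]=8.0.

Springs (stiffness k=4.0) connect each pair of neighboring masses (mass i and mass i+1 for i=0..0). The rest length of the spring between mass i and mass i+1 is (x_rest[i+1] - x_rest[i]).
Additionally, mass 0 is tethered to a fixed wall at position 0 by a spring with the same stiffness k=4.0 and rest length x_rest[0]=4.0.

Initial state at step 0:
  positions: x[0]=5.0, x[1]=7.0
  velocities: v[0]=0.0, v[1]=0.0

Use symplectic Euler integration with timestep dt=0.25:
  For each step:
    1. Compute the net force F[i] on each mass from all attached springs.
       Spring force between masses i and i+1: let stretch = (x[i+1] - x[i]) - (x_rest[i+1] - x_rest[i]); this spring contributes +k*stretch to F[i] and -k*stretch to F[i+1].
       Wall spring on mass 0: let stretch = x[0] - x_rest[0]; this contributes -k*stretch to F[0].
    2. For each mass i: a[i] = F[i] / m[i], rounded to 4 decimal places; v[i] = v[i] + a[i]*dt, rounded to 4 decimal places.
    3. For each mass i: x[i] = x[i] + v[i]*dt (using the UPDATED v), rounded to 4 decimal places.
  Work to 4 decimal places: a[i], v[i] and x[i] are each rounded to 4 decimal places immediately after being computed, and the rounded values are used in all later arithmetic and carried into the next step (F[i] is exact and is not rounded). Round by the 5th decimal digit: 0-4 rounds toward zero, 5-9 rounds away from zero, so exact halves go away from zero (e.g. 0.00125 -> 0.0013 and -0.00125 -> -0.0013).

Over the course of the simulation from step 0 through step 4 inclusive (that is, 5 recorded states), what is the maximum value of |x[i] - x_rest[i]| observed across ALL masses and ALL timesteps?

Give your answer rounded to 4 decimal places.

Step 0: x=[5.0000 7.0000] v=[0.0000 0.0000]
Step 1: x=[4.2500 7.5000] v=[-3.0000 2.0000]
Step 2: x=[3.2500 8.1875] v=[-4.0000 2.7500]
Step 3: x=[2.6719 8.6406] v=[-2.3125 1.8125]
Step 4: x=[2.9180 8.6016] v=[0.9843 -0.1562]
Max displacement = 1.3281

Answer: 1.3281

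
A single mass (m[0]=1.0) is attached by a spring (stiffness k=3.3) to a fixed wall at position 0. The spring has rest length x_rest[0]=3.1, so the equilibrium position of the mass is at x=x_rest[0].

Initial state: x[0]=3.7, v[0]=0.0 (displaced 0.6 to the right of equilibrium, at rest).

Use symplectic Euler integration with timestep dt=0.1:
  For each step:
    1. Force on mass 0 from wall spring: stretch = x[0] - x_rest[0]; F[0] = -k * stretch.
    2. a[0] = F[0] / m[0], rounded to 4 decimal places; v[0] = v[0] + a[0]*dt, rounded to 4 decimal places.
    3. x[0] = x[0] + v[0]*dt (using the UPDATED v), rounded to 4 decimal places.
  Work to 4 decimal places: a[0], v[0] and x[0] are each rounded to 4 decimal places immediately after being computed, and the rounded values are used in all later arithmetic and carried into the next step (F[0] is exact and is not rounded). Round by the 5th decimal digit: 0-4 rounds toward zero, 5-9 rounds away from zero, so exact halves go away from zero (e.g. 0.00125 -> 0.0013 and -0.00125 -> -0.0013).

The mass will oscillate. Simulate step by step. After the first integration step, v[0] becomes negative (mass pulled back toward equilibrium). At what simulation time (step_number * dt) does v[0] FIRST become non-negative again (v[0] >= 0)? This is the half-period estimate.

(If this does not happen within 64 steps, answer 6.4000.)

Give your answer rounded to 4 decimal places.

Answer: 1.8000

Derivation:
Step 0: x=[3.7000] v=[0.0000]
Step 1: x=[3.6802] v=[-0.1980]
Step 2: x=[3.6413] v=[-0.3895]
Step 3: x=[3.5845] v=[-0.5681]
Step 4: x=[3.5117] v=[-0.7280]
Step 5: x=[3.4253] v=[-0.8639]
Step 6: x=[3.3282] v=[-0.9713]
Step 7: x=[3.2235] v=[-1.0466]
Step 8: x=[3.1148] v=[-1.0874]
Step 9: x=[3.0056] v=[-1.0923]
Step 10: x=[2.8995] v=[-1.0612]
Step 11: x=[2.8000] v=[-0.9950]
Step 12: x=[2.7104] v=[-0.8960]
Step 13: x=[2.6337] v=[-0.7674]
Step 14: x=[2.5724] v=[-0.6135]
Step 15: x=[2.5285] v=[-0.4394]
Step 16: x=[2.5034] v=[-0.2508]
Step 17: x=[2.4980] v=[-0.0539]
Step 18: x=[2.5125] v=[0.1448]
First v>=0 after going negative at step 18, time=1.8000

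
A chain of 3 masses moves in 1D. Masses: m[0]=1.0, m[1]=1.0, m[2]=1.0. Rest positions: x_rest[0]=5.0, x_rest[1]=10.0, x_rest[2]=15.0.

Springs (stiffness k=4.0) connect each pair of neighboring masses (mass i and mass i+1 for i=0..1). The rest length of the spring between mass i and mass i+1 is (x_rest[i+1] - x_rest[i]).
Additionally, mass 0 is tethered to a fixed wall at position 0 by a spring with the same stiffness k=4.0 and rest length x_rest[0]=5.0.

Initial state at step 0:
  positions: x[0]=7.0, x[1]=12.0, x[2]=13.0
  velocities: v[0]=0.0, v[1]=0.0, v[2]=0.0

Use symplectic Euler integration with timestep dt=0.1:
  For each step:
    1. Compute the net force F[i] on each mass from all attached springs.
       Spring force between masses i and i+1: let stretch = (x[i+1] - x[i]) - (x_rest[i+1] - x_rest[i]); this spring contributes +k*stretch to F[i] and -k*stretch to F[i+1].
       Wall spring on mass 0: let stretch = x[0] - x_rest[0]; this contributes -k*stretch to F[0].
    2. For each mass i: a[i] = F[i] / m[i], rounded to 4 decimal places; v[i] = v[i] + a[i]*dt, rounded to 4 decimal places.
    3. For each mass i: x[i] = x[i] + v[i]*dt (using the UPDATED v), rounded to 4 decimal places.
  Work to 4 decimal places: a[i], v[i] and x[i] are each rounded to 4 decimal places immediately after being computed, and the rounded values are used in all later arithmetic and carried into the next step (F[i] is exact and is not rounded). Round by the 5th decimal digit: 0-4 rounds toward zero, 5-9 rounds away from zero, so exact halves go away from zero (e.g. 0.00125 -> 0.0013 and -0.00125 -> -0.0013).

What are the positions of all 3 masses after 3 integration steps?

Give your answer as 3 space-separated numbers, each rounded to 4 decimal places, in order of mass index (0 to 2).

Step 0: x=[7.0000 12.0000 13.0000] v=[0.0000 0.0000 0.0000]
Step 1: x=[6.9200 11.8400 13.1600] v=[-0.8000 -1.6000 1.6000]
Step 2: x=[6.7600 11.5360 13.4672] v=[-1.6000 -3.0400 3.0720]
Step 3: x=[6.5206 11.1182 13.8972] v=[-2.3936 -4.1779 4.2995]

Answer: 6.5206 11.1182 13.8972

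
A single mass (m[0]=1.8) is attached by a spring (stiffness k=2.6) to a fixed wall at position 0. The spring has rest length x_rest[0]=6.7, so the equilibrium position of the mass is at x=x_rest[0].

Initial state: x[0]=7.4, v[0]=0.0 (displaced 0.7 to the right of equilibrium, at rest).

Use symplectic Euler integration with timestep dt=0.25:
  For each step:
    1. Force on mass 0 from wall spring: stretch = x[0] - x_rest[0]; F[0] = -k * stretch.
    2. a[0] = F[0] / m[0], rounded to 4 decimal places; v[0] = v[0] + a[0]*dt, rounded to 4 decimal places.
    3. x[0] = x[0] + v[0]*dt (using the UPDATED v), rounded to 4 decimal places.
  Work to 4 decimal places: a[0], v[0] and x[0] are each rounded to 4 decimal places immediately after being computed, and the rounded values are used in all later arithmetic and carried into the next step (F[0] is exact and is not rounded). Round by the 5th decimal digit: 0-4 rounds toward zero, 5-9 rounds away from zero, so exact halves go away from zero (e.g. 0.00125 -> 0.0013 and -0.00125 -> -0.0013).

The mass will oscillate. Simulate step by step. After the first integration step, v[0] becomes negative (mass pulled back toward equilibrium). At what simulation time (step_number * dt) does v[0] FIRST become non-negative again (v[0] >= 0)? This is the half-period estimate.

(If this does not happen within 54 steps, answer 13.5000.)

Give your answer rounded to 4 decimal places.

Step 0: x=[7.4000] v=[0.0000]
Step 1: x=[7.3368] v=[-0.2528]
Step 2: x=[7.2161] v=[-0.4828]
Step 3: x=[7.0488] v=[-0.6692]
Step 4: x=[6.8500] v=[-0.7952]
Step 5: x=[6.6377] v=[-0.8494]
Step 6: x=[6.4310] v=[-0.8269]
Step 7: x=[6.2486] v=[-0.7298]
Step 8: x=[6.1069] v=[-0.5668]
Step 9: x=[6.0188] v=[-0.3526]
Step 10: x=[5.9922] v=[-0.1066]
Step 11: x=[6.0295] v=[0.1490]
First v>=0 after going negative at step 11, time=2.7500

Answer: 2.7500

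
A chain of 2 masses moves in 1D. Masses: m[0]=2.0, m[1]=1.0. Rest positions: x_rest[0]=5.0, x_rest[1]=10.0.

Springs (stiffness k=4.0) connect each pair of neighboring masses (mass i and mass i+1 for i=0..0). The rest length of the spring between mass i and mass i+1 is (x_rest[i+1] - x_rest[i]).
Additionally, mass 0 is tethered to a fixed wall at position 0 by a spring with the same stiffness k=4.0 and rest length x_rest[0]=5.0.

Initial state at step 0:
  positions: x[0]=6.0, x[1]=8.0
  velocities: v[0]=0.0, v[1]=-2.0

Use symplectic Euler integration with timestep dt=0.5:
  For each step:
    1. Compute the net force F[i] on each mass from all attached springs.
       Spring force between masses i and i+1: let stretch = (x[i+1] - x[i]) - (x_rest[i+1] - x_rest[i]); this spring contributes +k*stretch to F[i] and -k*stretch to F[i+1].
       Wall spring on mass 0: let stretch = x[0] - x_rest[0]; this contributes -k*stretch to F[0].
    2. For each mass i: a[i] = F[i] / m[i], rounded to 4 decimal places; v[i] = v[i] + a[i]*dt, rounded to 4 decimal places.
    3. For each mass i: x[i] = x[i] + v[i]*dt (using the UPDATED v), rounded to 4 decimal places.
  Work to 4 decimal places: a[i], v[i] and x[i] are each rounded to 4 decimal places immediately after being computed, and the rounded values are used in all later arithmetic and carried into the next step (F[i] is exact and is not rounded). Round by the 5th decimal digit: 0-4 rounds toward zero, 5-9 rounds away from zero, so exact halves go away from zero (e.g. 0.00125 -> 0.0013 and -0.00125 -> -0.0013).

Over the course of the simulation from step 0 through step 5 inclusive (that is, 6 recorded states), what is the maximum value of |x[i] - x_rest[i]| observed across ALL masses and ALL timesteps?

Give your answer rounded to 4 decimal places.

Step 0: x=[6.0000 8.0000] v=[0.0000 -2.0000]
Step 1: x=[4.0000 10.0000] v=[-4.0000 4.0000]
Step 2: x=[3.0000 11.0000] v=[-2.0000 2.0000]
Step 3: x=[4.5000 9.0000] v=[3.0000 -4.0000]
Step 4: x=[6.0000 7.5000] v=[3.0000 -3.0000]
Step 5: x=[5.2500 9.5000] v=[-1.5000 4.0000]
Max displacement = 2.5000

Answer: 2.5000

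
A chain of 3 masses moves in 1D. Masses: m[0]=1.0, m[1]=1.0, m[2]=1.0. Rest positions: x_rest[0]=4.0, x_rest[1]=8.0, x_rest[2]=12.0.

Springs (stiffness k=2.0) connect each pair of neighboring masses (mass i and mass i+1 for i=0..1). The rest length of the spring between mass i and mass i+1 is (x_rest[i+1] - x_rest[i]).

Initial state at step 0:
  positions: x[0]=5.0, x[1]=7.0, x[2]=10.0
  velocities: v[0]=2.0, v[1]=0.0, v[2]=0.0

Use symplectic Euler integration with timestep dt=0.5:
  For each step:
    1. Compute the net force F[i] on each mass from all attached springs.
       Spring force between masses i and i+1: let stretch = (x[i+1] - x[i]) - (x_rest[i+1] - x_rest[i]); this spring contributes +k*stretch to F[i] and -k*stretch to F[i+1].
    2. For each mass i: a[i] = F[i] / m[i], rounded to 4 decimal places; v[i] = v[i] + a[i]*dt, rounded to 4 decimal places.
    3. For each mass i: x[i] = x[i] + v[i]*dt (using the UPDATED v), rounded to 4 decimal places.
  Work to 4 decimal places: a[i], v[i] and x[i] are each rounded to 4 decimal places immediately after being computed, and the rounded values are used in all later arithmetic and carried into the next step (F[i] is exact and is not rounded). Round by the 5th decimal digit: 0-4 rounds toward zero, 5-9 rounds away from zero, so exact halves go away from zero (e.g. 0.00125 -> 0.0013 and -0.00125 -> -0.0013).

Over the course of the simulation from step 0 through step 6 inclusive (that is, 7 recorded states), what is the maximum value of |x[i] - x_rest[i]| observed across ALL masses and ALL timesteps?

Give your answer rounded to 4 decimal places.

Step 0: x=[5.0000 7.0000 10.0000] v=[2.0000 0.0000 0.0000]
Step 1: x=[5.0000 7.5000 10.5000] v=[0.0000 1.0000 1.0000]
Step 2: x=[4.2500 8.2500 11.5000] v=[-1.5000 1.5000 2.0000]
Step 3: x=[3.5000 8.6250 12.8750] v=[-1.5000 0.7500 2.7500]
Step 4: x=[3.3125 8.5625 14.1250] v=[-0.3750 -0.1250 2.5000]
Step 5: x=[3.7500 8.6563 14.5938] v=[0.8750 0.1875 0.9375]
Step 6: x=[4.6407 9.2657 14.0938] v=[1.7813 1.2187 -1.0000]
Max displacement = 2.5938

Answer: 2.5938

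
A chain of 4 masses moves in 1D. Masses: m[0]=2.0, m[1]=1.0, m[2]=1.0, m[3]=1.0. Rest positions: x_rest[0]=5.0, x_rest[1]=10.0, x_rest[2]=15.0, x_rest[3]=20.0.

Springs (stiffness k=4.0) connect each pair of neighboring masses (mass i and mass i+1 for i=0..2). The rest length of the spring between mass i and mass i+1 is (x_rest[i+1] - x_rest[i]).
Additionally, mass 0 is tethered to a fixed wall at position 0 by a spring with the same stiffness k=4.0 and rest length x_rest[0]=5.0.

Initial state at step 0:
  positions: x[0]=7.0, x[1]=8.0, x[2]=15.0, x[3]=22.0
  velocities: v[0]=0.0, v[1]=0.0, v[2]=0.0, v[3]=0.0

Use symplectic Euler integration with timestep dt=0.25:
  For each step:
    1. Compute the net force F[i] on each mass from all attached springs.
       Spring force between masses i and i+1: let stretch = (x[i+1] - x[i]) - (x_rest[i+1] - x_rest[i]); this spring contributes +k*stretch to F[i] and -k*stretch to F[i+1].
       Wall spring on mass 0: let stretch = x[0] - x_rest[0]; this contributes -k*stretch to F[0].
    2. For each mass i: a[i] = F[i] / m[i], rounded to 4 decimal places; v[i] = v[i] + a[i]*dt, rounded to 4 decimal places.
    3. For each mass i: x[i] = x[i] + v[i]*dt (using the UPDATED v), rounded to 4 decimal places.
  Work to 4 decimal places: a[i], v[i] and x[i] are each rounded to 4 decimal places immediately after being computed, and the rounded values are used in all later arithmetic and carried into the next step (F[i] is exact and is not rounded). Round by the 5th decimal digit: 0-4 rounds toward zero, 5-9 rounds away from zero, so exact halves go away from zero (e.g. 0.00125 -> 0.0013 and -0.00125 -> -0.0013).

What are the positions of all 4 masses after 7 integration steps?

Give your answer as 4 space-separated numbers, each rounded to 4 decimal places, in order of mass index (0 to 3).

Answer: 5.4844 8.4162 15.2010 21.1658

Derivation:
Step 0: x=[7.0000 8.0000 15.0000 22.0000] v=[0.0000 0.0000 0.0000 0.0000]
Step 1: x=[6.2500 9.5000 15.0000 21.5000] v=[-3.0000 6.0000 0.0000 -2.0000]
Step 2: x=[5.1250 11.5625 15.2500 20.6250] v=[-4.5000 8.2500 1.0000 -3.5000]
Step 3: x=[4.1641 12.9375 15.9219 19.6563] v=[-3.8438 5.5000 2.6875 -3.8750]
Step 4: x=[3.7793 12.8653 16.7813 19.0040] v=[-1.5392 -0.2890 3.4375 -2.6094]
Step 5: x=[4.0579 11.5006 17.2174 19.0460] v=[1.1142 -5.4590 1.7442 0.1679]
Step 6: x=[4.7596 9.7044 16.6814 19.8808] v=[2.8066 -7.1849 -2.1440 3.3393]
Step 7: x=[5.4844 8.4162 15.2010 21.1658] v=[2.8992 -5.1527 -5.9216 5.1399]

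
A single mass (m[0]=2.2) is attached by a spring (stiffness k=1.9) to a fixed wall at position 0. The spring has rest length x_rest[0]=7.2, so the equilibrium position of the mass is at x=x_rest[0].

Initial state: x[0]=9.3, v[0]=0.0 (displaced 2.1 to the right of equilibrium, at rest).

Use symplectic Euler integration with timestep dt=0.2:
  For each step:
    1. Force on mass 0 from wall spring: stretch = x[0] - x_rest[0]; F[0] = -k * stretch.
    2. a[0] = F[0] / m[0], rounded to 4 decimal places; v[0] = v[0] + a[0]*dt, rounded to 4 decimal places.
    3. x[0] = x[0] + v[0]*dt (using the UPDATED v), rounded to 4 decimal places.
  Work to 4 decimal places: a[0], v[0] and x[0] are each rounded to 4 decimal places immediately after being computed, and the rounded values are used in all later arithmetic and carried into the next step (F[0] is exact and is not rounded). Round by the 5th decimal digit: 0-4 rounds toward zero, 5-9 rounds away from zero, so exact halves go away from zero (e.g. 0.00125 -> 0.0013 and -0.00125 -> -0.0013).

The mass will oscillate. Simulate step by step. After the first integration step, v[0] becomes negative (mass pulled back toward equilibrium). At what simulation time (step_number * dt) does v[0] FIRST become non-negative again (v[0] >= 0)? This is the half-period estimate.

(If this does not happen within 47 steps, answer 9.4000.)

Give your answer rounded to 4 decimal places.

Step 0: x=[9.3000] v=[0.0000]
Step 1: x=[9.2275] v=[-0.3627]
Step 2: x=[9.0849] v=[-0.7129]
Step 3: x=[8.8772] v=[-1.0385]
Step 4: x=[8.6116] v=[-1.3282]
Step 5: x=[8.2972] v=[-1.5720]
Step 6: x=[7.9449] v=[-1.7615]
Step 7: x=[7.5669] v=[-1.8902]
Step 8: x=[7.1762] v=[-1.9536]
Step 9: x=[6.7863] v=[-1.9495]
Step 10: x=[6.4107] v=[-1.8780]
Step 11: x=[6.0624] v=[-1.7417]
Step 12: x=[5.7534] v=[-1.5452]
Step 13: x=[5.4943] v=[-1.2953]
Step 14: x=[5.2942] v=[-1.0007]
Step 15: x=[5.1599] v=[-0.6715]
Step 16: x=[5.0961] v=[-0.3191]
Step 17: x=[5.1050] v=[0.0443]
First v>=0 after going negative at step 17, time=3.4000

Answer: 3.4000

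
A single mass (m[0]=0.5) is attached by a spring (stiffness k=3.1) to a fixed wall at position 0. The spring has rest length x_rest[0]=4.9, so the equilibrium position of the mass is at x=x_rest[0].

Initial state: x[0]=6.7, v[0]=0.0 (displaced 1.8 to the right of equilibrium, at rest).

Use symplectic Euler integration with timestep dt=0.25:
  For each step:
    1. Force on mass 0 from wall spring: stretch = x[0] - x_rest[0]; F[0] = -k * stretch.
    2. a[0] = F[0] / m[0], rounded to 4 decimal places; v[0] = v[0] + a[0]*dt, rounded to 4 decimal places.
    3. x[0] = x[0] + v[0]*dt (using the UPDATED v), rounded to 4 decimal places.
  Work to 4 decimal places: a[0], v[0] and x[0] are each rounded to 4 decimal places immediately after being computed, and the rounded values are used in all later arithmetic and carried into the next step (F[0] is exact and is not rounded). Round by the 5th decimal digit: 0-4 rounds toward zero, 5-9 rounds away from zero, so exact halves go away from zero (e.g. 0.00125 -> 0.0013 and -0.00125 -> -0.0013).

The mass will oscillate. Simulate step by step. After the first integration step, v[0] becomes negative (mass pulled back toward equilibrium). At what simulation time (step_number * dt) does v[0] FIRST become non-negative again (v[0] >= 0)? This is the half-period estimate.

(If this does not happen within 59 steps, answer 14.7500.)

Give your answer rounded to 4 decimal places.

Step 0: x=[6.7000] v=[0.0000]
Step 1: x=[6.0025] v=[-2.7900]
Step 2: x=[4.8778] v=[-4.4989]
Step 3: x=[3.7617] v=[-4.4645]
Step 4: x=[3.0867] v=[-2.7001]
Step 5: x=[3.1143] v=[0.1105]
First v>=0 after going negative at step 5, time=1.2500

Answer: 1.2500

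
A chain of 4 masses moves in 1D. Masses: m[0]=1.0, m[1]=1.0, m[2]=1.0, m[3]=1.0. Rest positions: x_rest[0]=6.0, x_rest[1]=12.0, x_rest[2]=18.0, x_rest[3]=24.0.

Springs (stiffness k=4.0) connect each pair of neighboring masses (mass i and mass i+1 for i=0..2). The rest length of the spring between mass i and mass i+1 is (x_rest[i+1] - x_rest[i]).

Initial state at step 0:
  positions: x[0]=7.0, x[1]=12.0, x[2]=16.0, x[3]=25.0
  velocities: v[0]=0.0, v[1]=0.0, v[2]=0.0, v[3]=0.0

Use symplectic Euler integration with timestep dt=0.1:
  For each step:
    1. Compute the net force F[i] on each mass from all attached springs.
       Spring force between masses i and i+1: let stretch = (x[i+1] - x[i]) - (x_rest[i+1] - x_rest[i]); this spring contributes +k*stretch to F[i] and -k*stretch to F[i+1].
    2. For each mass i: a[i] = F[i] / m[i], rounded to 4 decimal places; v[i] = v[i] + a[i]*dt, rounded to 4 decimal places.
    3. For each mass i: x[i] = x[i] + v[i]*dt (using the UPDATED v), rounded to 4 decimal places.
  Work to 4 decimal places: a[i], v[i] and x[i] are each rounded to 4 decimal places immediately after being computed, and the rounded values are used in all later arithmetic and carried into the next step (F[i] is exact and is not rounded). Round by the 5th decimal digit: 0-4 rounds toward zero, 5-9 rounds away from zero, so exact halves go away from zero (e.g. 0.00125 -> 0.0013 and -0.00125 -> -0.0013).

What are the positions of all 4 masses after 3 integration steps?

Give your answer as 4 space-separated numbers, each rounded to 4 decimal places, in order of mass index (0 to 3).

Answer: 6.7604 11.8063 17.0907 24.3426

Derivation:
Step 0: x=[7.0000 12.0000 16.0000 25.0000] v=[0.0000 0.0000 0.0000 0.0000]
Step 1: x=[6.9600 11.9600 16.2000 24.8800] v=[-0.4000 -0.4000 2.0000 -1.2000]
Step 2: x=[6.8800 11.8896 16.5776 24.6528] v=[-0.8000 -0.7040 3.7760 -2.2720]
Step 3: x=[6.7604 11.8063 17.0907 24.3426] v=[-1.1962 -0.8326 5.1309 -3.1021]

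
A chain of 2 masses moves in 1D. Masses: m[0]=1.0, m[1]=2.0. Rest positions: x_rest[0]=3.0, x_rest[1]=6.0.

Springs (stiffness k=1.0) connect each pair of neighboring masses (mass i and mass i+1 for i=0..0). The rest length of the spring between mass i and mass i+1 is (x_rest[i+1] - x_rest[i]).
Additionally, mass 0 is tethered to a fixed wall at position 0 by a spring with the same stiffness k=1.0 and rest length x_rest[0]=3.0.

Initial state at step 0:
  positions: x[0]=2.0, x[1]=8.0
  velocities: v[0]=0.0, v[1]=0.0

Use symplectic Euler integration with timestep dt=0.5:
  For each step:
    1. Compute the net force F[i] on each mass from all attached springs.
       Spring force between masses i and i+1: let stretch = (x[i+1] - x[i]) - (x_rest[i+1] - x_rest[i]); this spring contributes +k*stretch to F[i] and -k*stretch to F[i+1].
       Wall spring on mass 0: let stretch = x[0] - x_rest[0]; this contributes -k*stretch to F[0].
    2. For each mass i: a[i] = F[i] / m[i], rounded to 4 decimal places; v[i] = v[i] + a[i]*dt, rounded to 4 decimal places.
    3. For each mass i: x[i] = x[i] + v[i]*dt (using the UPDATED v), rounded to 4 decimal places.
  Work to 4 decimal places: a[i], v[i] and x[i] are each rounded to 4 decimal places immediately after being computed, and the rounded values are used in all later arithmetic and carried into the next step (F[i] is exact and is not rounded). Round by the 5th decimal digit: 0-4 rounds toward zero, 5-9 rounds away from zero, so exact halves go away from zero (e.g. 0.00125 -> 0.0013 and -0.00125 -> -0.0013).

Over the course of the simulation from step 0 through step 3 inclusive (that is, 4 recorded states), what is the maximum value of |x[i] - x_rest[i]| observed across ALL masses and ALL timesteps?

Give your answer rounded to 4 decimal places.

Step 0: x=[2.0000 8.0000] v=[0.0000 0.0000]
Step 1: x=[3.0000 7.6250] v=[2.0000 -0.7500]
Step 2: x=[4.4063 7.0469] v=[2.8125 -1.1563]
Step 3: x=[5.3712 6.5137] v=[1.9297 -1.0665]
Max displacement = 2.3712

Answer: 2.3712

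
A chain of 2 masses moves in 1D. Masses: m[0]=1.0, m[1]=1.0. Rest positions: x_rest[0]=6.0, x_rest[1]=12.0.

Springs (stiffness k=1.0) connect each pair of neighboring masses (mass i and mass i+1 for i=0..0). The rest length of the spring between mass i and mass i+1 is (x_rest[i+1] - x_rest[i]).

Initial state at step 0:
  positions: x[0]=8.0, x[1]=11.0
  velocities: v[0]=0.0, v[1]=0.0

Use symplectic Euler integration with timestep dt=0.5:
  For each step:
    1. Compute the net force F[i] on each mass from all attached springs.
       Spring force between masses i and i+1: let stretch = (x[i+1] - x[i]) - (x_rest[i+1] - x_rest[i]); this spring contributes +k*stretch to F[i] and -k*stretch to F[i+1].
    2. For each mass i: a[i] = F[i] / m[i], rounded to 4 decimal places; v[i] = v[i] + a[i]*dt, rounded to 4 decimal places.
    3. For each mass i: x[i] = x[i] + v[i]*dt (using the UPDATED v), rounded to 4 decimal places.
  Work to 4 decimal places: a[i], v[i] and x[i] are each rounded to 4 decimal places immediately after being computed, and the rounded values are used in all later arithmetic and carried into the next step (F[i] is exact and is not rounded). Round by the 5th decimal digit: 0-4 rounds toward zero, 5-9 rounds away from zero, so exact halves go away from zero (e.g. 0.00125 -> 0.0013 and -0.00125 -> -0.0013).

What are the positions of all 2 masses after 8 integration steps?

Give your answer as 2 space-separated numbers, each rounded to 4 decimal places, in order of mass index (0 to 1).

Answer: 8.0880 10.9122

Derivation:
Step 0: x=[8.0000 11.0000] v=[0.0000 0.0000]
Step 1: x=[7.2500 11.7500] v=[-1.5000 1.5000]
Step 2: x=[6.1250 12.8750] v=[-2.2500 2.2500]
Step 3: x=[5.1875 13.8125] v=[-1.8750 1.8750]
Step 4: x=[4.9063 14.0938] v=[-0.5625 0.5625]
Step 5: x=[5.4220 13.5782] v=[1.0313 -1.0313]
Step 6: x=[6.4767 12.5235] v=[2.1094 -2.1094]
Step 7: x=[7.5431 11.4571] v=[2.1328 -2.1328]
Step 8: x=[8.0880 10.9122] v=[1.0898 -1.0898]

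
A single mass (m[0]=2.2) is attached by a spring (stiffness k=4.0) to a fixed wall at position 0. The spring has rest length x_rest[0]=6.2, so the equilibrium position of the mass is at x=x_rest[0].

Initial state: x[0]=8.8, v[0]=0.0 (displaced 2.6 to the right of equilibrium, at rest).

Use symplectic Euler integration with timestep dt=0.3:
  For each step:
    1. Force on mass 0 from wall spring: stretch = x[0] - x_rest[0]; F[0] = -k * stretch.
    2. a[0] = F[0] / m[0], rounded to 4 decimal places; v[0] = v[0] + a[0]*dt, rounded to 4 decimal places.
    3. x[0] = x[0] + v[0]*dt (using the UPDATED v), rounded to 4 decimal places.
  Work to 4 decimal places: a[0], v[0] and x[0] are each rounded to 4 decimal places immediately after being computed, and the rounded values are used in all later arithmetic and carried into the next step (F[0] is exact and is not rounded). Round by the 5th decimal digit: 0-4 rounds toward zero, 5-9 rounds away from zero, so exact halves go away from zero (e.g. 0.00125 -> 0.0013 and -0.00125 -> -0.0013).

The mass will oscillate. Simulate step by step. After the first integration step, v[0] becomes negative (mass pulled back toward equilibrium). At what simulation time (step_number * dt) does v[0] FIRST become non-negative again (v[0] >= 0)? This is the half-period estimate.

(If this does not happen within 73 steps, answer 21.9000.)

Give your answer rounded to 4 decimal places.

Step 0: x=[8.8000] v=[0.0000]
Step 1: x=[8.3745] v=[-1.4182]
Step 2: x=[7.5932] v=[-2.6043]
Step 3: x=[6.5839] v=[-3.3642]
Step 4: x=[5.5118] v=[-3.5736]
Step 5: x=[4.5523] v=[-3.1982]
Step 6: x=[3.8625] v=[-2.2995]
Step 7: x=[3.5552] v=[-1.0245]
Step 8: x=[3.6806] v=[0.4181]
First v>=0 after going negative at step 8, time=2.4000

Answer: 2.4000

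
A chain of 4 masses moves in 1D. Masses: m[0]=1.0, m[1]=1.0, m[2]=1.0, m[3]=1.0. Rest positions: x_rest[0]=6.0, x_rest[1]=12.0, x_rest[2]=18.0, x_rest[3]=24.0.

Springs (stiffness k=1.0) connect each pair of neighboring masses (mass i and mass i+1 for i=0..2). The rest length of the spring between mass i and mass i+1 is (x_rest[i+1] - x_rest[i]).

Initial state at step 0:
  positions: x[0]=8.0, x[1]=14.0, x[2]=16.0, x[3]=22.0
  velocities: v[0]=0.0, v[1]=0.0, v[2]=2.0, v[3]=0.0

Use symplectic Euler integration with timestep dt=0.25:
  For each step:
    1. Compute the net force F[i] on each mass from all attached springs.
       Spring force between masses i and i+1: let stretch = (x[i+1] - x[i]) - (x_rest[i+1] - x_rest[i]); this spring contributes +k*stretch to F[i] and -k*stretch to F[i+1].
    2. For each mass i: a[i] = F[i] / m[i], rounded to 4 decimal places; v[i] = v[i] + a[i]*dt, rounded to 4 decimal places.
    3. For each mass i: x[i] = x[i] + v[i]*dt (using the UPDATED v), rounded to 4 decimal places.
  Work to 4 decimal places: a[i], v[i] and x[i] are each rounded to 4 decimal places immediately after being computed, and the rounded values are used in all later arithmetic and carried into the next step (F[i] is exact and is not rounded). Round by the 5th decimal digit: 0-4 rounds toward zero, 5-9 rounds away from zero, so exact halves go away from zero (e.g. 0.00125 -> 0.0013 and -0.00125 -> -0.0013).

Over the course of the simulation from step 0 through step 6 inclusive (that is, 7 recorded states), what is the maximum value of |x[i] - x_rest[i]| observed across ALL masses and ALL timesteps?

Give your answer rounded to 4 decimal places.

Answer: 2.0905

Derivation:
Step 0: x=[8.0000 14.0000 16.0000 22.0000] v=[0.0000 0.0000 2.0000 0.0000]
Step 1: x=[8.0000 13.7500 16.7500 22.0000] v=[0.0000 -1.0000 3.0000 0.0000]
Step 2: x=[7.9844 13.3281 17.6406 22.0469] v=[-0.0625 -1.6875 3.5625 0.1875]
Step 3: x=[7.9278 12.8418 18.5371 22.1934] v=[-0.2266 -1.9453 3.5860 0.5859]
Step 4: x=[7.8033 12.4043 19.3062 22.4864] v=[-0.4981 -1.7500 3.0763 1.1718]
Step 5: x=[7.5913 12.1106 19.8427 22.9556] v=[-0.8479 -1.1748 2.1459 1.8768]
Step 6: x=[7.2868 12.0177 20.0905 23.6053] v=[-1.2181 -0.3716 0.9911 2.5986]
Max displacement = 2.0905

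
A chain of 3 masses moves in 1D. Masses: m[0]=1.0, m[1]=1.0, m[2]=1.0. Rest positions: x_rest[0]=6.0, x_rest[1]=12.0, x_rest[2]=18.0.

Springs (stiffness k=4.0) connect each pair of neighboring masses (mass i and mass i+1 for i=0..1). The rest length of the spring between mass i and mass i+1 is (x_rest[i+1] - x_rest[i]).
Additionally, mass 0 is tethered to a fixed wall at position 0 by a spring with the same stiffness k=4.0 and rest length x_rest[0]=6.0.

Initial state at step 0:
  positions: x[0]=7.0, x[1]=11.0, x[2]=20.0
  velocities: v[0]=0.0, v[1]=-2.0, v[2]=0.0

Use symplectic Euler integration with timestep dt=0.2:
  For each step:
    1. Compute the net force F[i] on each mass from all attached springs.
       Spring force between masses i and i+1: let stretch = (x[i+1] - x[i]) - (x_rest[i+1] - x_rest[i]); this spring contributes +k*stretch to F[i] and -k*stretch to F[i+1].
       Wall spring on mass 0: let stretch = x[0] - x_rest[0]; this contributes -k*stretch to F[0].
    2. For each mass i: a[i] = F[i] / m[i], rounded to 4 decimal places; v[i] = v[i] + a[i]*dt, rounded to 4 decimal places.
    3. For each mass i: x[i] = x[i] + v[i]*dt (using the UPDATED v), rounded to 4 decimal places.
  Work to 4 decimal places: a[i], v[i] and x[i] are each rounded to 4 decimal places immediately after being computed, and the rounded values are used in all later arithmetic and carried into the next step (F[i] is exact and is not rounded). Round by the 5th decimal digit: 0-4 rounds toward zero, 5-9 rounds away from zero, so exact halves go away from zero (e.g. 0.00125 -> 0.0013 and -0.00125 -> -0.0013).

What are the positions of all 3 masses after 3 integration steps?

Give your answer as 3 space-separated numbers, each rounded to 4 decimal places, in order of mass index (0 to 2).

Answer: 5.1573 13.2115 17.8204

Derivation:
Step 0: x=[7.0000 11.0000 20.0000] v=[0.0000 -2.0000 0.0000]
Step 1: x=[6.5200 11.4000 19.5200] v=[-2.4000 2.0000 -2.4000]
Step 2: x=[5.7776 12.3184 18.7008] v=[-3.7120 4.5920 -4.0960]
Step 3: x=[5.1573 13.2115 17.8204] v=[-3.1014 4.4653 -4.4019]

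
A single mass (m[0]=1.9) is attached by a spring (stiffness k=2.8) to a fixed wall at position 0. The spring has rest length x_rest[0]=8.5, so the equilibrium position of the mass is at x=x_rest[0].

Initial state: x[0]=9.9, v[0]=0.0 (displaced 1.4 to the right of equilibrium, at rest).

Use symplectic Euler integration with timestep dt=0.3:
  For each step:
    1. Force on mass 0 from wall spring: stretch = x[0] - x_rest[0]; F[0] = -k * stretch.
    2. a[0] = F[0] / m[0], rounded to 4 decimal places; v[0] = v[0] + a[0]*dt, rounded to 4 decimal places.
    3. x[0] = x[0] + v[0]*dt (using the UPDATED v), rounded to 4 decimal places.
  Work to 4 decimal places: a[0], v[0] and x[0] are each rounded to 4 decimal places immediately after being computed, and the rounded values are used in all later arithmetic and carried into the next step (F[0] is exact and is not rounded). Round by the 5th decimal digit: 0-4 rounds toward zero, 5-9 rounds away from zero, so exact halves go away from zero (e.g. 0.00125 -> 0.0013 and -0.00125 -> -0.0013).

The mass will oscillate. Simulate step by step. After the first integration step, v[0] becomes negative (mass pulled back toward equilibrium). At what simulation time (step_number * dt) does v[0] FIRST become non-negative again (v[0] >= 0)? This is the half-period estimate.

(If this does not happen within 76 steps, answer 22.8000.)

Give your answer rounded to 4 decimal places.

Answer: 2.7000

Derivation:
Step 0: x=[9.9000] v=[0.0000]
Step 1: x=[9.7143] v=[-0.6190]
Step 2: x=[9.3675] v=[-1.1559]
Step 3: x=[8.9057] v=[-1.5394]
Step 4: x=[8.3901] v=[-1.7188]
Step 5: x=[7.8890] v=[-1.6702]
Step 6: x=[7.4690] v=[-1.4001]
Step 7: x=[7.1857] v=[-0.9443]
Step 8: x=[7.0767] v=[-0.3632]
Step 9: x=[7.1565] v=[0.2661]
First v>=0 after going negative at step 9, time=2.7000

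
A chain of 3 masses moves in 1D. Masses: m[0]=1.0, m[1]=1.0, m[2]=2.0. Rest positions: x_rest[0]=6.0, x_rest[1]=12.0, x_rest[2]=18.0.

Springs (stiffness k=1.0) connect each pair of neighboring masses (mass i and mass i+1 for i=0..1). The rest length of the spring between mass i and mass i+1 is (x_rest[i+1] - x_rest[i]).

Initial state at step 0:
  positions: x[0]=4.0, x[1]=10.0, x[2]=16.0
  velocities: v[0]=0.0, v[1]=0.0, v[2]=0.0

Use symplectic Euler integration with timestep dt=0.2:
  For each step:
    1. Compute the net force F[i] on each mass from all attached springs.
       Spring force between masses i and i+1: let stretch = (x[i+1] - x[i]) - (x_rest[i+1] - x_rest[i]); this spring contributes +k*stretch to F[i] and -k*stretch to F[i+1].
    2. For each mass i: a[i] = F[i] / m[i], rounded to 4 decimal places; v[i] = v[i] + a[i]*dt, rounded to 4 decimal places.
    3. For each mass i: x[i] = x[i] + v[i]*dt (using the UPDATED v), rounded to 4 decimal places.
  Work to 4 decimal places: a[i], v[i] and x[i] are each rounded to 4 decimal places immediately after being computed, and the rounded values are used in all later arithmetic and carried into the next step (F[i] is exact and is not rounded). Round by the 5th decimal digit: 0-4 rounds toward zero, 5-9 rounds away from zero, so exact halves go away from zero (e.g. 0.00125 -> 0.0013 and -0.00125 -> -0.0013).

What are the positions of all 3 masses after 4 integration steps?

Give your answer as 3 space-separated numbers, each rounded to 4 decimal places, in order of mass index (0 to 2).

Step 0: x=[4.0000 10.0000 16.0000] v=[0.0000 0.0000 0.0000]
Step 1: x=[4.0000 10.0000 16.0000] v=[0.0000 0.0000 0.0000]
Step 2: x=[4.0000 10.0000 16.0000] v=[0.0000 0.0000 0.0000]
Step 3: x=[4.0000 10.0000 16.0000] v=[0.0000 0.0000 0.0000]
Step 4: x=[4.0000 10.0000 16.0000] v=[0.0000 0.0000 0.0000]

Answer: 4.0000 10.0000 16.0000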